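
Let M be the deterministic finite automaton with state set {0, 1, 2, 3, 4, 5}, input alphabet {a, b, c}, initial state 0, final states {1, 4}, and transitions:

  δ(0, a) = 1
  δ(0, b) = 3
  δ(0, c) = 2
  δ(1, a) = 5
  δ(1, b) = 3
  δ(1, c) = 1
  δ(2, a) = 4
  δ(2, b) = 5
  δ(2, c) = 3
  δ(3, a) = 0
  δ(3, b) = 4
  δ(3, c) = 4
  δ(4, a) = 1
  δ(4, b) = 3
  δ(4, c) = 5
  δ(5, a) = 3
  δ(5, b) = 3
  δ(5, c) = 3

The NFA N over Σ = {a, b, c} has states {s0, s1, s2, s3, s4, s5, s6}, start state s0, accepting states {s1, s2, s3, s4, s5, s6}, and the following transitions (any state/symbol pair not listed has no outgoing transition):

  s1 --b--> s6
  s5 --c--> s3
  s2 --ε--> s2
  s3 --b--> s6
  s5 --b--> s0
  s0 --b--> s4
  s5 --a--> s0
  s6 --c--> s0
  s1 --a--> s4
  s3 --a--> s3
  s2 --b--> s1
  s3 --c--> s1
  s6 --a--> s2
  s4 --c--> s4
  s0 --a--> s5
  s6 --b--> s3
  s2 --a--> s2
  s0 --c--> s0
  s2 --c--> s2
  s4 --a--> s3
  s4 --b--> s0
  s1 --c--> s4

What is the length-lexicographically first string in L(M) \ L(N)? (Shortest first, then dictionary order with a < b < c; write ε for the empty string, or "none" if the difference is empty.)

bb

The string bb is accepted by M but not by N.
No shorter string lies in the difference, and bb is the lexicographically first length-2 string in L(M) \ L(N).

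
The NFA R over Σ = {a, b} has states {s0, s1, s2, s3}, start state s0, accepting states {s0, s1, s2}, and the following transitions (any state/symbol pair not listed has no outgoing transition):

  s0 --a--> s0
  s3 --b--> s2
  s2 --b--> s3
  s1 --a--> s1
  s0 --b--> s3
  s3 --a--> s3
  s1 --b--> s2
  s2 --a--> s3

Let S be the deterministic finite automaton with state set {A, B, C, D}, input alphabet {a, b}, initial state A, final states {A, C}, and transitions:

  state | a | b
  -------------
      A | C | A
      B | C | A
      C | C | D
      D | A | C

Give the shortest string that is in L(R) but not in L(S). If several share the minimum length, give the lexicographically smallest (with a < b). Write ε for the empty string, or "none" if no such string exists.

The string bab is accepted by R but not by S.
No shorter string lies in the difference, and bab is the lexicographically first length-3 string in L(R) \ L(S).

bab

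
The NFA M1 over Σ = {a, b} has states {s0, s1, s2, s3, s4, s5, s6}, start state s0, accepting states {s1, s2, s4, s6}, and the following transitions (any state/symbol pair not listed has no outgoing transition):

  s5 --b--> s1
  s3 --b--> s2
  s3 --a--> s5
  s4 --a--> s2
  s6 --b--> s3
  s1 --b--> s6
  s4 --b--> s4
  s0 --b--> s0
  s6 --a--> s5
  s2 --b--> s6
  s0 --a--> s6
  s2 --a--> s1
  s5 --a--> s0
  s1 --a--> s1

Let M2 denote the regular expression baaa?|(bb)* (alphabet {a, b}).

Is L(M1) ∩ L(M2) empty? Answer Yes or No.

Yes

Converting the expression M2 to a DFA (subset construction, then merging equivalent states) gives the minimal DFA with states {r0, r1, r2, r3, r4, r5, r6, r7}, start state r0, accepting states {r0, r4, r5, r7} and transitions r0: a→r1, b→r2; r1: a→r1, b→r1; r2: a→r3, b→r4; r3: a→r5, b→r1; r4: a→r1, b→r6; r5: a→r7, b→r1; r6: a→r1, b→r4; r7: a→r1, b→r1.
Exploring the product automaton M1 × M2 from the start pair (s0, r0), following both machines on each input symbol, reaches 13 state pairs: (s0, r0), (s6, r1), (s0, r2), (s5, r1), (s3, r1), (s6, r3), (s0, r4), (s0, r1), (s1, r1), (s2, r1), (s5, r5), (s0, r6), (s0, r7).
M1 accepts in {s1, s2, s4, s6} and M2 accepts in {r0, r4, r5, r7}; no reachable pair has both components accepting, so no string drives both machines to acceptance simultaneously and L(M1) ∩ L(M2) = ∅.
So no string is accepted by both, and the intersection is empty.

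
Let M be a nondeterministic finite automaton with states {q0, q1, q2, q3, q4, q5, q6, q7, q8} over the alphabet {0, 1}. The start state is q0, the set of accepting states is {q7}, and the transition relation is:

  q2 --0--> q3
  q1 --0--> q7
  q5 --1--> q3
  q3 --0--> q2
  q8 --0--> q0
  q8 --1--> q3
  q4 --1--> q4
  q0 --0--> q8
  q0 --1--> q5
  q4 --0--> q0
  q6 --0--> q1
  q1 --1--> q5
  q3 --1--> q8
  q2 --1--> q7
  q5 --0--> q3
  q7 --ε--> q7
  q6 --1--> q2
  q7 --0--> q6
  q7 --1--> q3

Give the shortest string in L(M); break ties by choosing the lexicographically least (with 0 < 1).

A breadth-first search from q0 reaches an accepting state first via the path q0 → q8 → q3 → q2 → q7 on input 0101.
No string of length < 4 is accepted (BFS exhausts all shorter strings without reaching an accepting state), and 0101 is the lexicographically least accepting string of length 4.

0101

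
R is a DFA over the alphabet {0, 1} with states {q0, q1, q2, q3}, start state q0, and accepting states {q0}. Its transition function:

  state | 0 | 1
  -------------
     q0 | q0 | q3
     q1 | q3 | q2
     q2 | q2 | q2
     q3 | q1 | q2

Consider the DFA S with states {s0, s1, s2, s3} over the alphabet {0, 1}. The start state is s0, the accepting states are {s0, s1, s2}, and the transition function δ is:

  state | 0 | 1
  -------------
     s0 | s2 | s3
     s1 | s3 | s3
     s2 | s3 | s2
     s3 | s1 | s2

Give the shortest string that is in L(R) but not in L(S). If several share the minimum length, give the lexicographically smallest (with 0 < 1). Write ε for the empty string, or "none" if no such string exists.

The string 00 is accepted by R but not by S.
No shorter string lies in the difference, and 00 is the lexicographically first length-2 string in L(R) \ L(S).

00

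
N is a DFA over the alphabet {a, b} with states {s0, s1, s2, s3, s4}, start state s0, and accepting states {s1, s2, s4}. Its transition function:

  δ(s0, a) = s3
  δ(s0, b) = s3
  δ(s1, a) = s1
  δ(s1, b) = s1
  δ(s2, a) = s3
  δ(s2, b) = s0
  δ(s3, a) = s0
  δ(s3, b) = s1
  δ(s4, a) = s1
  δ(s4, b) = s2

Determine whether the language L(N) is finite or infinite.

State s0 is reachable from the start and can reach an accepting state, and it lies on the cycle s0 → s3 → s0.
Traversing that cycle any number of times yields accepted strings of unbounded length, so the language is infinite.

infinite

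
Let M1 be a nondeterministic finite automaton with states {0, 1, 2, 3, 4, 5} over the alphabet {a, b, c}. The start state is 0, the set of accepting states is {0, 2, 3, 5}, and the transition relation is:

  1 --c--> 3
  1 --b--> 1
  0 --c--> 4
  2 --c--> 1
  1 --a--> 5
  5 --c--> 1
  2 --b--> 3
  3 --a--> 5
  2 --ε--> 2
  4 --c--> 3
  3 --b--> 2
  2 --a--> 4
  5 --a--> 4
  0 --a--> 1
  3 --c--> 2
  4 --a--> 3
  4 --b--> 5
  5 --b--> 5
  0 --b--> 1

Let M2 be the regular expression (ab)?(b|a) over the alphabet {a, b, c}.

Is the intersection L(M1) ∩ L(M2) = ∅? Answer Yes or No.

The string aba is accepted by both M1 and M2.
Hence L(M1) ∩ L(M2) ≠ ∅.

No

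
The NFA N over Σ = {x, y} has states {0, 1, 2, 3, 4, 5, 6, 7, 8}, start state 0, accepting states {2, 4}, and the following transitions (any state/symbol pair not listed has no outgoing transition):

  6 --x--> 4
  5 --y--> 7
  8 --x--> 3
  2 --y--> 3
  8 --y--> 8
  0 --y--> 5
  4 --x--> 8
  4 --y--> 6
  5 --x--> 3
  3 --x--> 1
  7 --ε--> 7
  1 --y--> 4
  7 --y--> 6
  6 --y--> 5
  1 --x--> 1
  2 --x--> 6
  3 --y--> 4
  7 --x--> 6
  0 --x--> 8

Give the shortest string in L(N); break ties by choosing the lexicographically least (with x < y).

xxy

A breadth-first search from 0 reaches an accepting state first via the path 0 → 8 → 3 → 4 on input xxy.
No string of length < 3 is accepted (BFS exhausts all shorter strings without reaching an accepting state), and xxy is the lexicographically least accepting string of length 3.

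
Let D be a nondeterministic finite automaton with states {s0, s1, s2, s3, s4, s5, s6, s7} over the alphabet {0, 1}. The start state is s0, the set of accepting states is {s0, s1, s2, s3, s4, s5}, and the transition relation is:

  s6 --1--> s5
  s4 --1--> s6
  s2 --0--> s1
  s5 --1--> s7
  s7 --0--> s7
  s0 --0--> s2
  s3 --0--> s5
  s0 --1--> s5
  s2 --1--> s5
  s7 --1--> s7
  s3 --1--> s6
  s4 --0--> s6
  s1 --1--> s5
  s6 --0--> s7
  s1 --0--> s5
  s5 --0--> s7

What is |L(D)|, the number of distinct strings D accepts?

7

The useful subgraph on states {s0, s1, s2, s5} is acyclic, so L(D) is finite; the longest accepting path visits 4 useful states, giving maximum string length 3.
Counting accepting paths from s0 by length: 1 of length 0, 2 of length 1, 2 of length 2, 2 of length 3. Total 7.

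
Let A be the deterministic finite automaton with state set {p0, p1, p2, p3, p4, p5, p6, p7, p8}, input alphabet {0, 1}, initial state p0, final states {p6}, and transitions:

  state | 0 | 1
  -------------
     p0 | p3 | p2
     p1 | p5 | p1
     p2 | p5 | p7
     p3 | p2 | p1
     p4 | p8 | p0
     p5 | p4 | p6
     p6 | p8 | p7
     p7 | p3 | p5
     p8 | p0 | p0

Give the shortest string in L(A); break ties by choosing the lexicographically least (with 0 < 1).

101

A breadth-first search from p0 reaches an accepting state first via the path p0 → p2 → p5 → p6 on input 101.
No string of length < 3 is accepted (BFS exhausts all shorter strings without reaching an accepting state), and 101 is the lexicographically least accepting string of length 3.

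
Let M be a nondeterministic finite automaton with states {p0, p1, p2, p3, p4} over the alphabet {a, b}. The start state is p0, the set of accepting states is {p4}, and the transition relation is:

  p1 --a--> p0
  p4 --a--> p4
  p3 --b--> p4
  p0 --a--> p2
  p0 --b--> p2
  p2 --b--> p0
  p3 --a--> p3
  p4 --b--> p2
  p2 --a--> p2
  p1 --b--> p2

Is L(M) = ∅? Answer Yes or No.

Yes

The states reachable from the start state are {p0, p2}.
None of the accepting states {p4} is reachable, so no string is accepted and L(M) = ∅.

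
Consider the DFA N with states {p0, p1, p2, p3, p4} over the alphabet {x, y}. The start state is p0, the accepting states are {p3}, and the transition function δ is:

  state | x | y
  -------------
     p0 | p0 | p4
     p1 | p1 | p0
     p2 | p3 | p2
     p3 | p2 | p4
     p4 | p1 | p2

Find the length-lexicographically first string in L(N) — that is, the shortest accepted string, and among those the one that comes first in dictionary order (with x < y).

A breadth-first search from p0 reaches an accepting state first via the path p0 → p4 → p2 → p3 on input yyx.
No string of length < 3 is accepted (BFS exhausts all shorter strings without reaching an accepting state), and yyx is the lexicographically least accepting string of length 3.

yyx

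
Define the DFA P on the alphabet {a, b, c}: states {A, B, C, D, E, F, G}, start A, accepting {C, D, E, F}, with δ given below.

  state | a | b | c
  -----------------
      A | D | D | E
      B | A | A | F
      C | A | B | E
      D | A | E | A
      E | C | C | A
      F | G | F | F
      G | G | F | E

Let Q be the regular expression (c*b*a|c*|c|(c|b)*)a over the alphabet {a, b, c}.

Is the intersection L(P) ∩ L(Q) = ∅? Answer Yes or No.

No

The string a is accepted by both P and Q.
Hence L(P) ∩ L(Q) ≠ ∅.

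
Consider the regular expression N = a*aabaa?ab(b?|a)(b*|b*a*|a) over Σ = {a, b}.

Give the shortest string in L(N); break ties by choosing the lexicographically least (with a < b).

By inspection of the expression, no string of length less than 6 matches, and aabaab is the lexicographically first match of length 6.

aabaab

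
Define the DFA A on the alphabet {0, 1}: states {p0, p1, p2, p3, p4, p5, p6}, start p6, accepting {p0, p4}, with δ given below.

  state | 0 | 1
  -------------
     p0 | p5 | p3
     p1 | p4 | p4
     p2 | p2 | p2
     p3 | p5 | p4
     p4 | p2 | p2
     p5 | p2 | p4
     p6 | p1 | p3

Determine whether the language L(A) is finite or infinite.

finite

The useful states (reachable from p6 and able to reach an accepting state) are {p1, p3, p4, p5, p6}.
Restricted to these states the transition graph has no cycle, so every accepting path has bounded length and L is finite.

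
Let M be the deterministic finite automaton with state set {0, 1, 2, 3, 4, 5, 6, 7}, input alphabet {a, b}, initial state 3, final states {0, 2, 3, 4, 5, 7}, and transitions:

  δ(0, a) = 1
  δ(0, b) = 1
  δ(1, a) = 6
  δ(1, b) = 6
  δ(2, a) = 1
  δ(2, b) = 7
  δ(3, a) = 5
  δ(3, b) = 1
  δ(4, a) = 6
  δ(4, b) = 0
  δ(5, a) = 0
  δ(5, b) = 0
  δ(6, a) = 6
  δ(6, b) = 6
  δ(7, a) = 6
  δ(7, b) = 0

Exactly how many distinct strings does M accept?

The useful subgraph on states {0, 3, 5} is acyclic, so L(M) is finite; the longest accepting path visits 3 useful states, giving maximum string length 2.
Counting accepting paths from 3 by length: 1 of length 0, 1 of length 1, 2 of length 2. Total 4.

4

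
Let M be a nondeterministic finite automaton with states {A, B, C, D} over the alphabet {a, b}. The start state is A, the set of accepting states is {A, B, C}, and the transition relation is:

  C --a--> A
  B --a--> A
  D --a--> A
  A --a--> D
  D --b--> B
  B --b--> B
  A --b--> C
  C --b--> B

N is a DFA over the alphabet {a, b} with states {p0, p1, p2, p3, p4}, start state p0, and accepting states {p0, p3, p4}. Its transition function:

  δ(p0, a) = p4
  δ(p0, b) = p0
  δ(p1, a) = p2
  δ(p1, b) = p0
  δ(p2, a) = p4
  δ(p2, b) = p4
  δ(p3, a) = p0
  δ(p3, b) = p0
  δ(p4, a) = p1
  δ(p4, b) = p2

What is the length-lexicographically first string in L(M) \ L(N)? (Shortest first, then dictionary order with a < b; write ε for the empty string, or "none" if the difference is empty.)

aa

The string aa is accepted by M but not by N.
No shorter string lies in the difference, and aa is the lexicographically first length-2 string in L(M) \ L(N).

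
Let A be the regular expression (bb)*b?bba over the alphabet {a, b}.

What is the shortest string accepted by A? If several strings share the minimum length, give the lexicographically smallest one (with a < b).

bba

By inspection of the expression, no string of length less than 3 matches, and bba is the lexicographically first match of length 3.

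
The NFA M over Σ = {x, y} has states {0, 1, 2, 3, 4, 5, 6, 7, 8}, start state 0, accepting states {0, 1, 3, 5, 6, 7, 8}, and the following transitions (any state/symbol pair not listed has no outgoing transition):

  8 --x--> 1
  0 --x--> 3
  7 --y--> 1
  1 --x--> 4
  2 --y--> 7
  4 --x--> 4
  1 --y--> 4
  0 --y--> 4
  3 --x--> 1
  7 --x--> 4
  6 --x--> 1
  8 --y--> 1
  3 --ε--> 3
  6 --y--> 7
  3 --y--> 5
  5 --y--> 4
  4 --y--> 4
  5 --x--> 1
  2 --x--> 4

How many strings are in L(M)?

5

The useful subgraph on states {0, 1, 3, 5} is acyclic, so L(M) is finite; the longest accepting path visits 4 useful states, giving maximum string length 3.
Counting accepting paths from 0 by length: 1 of length 0, 1 of length 1, 2 of length 2, 1 of length 3. Total 5.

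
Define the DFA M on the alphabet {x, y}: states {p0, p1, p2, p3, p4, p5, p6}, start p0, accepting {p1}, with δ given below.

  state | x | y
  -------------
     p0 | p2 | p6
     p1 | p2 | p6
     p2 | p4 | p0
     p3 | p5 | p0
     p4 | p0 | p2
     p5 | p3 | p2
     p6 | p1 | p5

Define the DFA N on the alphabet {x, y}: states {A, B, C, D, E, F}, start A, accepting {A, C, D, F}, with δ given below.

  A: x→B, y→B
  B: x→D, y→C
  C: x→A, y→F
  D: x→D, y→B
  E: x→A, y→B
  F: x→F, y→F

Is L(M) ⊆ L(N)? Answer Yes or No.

Yes

Exploring the product automaton M × N from the start pair (p0, A), following both machines on each input symbol, reaches 27 state pairs: (p0, A), (p2, B), (p6, B), (p4, D), (p0, C), (p1, D), (p5, C), (p0, D), (p2, A), (p6, F), (p2, D), (p3, A), (p2, F), (p4, B), (p0, B), (p1, F), (p5, F), (p5, B), (p4, F), (p0, F), (p2, C), (p6, C), (p3, F), (p3, D), (p4, A), (p1, A), (p5, D).
M accepts in {p1} and N accepts in {A, C, D, F}. The reachable pairs whose M-component is accepting are (p1, D), (p1, F), (p1, A); in each of them the N-component is accepting too, so the product for L(M) \ L(N) (M-component accepting, N-component rejecting) has no reachable accepting pair and the difference is empty.
Hence every string in L(M) is also in L(N).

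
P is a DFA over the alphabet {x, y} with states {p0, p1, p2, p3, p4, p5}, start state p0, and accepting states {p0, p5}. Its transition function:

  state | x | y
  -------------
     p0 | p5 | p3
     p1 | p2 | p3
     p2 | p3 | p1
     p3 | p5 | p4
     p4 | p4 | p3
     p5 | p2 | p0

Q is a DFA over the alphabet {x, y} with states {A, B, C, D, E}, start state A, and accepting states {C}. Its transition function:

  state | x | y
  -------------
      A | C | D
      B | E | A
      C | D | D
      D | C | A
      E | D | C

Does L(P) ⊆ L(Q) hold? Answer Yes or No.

No

The empty string ε is in L(P) but not in L(Q).
So L(P) ⊄ L(Q).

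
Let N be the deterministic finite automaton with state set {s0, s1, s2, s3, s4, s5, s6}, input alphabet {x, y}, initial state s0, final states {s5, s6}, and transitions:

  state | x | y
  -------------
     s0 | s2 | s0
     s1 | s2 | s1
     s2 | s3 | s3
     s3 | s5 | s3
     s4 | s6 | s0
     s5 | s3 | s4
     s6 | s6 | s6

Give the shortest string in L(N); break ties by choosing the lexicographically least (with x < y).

xxx

A breadth-first search from s0 reaches an accepting state first via the path s0 → s2 → s3 → s5 on input xxx.
No string of length < 3 is accepted (BFS exhausts all shorter strings without reaching an accepting state), and xxx is the lexicographically least accepting string of length 3.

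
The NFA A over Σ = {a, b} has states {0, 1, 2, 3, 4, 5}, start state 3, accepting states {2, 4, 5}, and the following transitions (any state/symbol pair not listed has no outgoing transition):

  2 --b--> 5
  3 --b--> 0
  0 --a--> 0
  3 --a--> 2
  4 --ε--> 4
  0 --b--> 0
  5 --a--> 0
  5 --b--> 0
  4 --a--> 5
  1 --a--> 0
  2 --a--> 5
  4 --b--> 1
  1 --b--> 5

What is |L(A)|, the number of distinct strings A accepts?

The useful subgraph on states {2, 3, 5} is acyclic, so L(A) is finite; the longest accepting path visits 3 useful states, giving maximum string length 2.
Counting accepting paths from 3 by length: 1 of length 1, 2 of length 2. Total 3.

3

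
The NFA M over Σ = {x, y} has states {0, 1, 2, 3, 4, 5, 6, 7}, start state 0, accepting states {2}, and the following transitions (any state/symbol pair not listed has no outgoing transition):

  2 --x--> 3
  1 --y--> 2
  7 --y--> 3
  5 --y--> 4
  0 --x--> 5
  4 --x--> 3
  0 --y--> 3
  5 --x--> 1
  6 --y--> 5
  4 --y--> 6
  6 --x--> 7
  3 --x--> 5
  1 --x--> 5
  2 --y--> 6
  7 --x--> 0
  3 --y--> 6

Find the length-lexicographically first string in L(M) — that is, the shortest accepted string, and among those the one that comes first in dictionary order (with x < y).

A breadth-first search from 0 reaches an accepting state first via the path 0 → 5 → 1 → 2 on input xxy.
No string of length < 3 is accepted (BFS exhausts all shorter strings without reaching an accepting state), and xxy is the lexicographically least accepting string of length 3.

xxy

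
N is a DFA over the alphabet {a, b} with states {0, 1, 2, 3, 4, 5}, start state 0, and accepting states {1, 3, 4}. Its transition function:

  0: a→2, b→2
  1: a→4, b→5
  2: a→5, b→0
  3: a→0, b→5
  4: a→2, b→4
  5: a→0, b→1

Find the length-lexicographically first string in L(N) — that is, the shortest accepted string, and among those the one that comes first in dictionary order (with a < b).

aab

A breadth-first search from 0 reaches an accepting state first via the path 0 → 2 → 5 → 1 on input aab.
No string of length < 3 is accepted (BFS exhausts all shorter strings without reaching an accepting state), and aab is the lexicographically least accepting string of length 3.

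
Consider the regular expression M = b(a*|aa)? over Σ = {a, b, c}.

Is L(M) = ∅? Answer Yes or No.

The string b matches the expression, so it belongs to L(M).
Since L(M) contains at least one string, it is not empty.

No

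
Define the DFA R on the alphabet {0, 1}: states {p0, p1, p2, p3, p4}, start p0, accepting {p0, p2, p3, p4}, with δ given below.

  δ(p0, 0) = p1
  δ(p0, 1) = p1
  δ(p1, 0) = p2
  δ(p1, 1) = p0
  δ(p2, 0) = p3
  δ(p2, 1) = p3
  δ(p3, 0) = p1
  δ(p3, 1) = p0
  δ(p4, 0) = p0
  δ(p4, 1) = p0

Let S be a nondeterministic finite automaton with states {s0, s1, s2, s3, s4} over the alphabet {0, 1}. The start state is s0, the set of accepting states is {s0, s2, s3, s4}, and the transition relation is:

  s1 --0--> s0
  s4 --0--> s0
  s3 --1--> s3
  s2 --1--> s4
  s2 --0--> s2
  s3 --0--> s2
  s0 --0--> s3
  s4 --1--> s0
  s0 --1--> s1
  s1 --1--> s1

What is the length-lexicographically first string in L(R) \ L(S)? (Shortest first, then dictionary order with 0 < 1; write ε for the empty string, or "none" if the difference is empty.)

The string 11 is accepted by R but not by S.
No shorter string lies in the difference, and 11 is the lexicographically first length-2 string in L(R) \ L(S).

11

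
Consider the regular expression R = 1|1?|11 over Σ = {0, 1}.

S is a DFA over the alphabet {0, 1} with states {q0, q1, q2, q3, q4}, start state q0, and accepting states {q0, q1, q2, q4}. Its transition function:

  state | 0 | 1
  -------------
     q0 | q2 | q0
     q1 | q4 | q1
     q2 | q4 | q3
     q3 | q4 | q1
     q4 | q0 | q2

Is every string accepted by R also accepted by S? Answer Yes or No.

Yes

Converting the expression R to a DFA (subset construction, then merging equivalent states) gives the minimal DFA with states {r0, r1, r2, r3}, start state r0, accepting states {r0, r2, r3} and transitions r0: 0→r1, 1→r2; r1: 0→r1, 1→r1; r2: 0→r1, 1→r3; r3: 0→r1, 1→r1.
Exploring the product automaton R × S from the start pair (r0, q0), following both machines on each input symbol, reaches 8 state pairs: (r0, q0), (r1, q2), (r2, q0), (r1, q4), (r1, q3), (r3, q0), (r1, q0), (r1, q1).
R accepts in {r0, r2, r3} and S accepts in {q0, q1, q2, q4}. The reachable pairs whose R-component is accepting are (r0, q0), (r2, q0), (r3, q0); in each of them the S-component is accepting too, so the product for L(R) \ L(S) (R-component accepting, S-component rejecting) has no reachable accepting pair and the difference is empty.
Hence every string in L(R) is also in L(S).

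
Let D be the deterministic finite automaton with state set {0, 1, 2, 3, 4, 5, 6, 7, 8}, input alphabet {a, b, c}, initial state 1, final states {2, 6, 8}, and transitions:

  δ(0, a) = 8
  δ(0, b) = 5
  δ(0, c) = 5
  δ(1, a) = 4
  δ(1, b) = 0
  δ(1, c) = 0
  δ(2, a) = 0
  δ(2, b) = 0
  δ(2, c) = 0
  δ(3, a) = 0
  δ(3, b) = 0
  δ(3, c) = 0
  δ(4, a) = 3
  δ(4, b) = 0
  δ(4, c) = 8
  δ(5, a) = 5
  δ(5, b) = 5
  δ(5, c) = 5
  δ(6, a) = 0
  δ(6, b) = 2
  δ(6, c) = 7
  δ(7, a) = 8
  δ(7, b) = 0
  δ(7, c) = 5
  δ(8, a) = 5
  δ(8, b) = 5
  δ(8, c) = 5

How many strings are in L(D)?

The useful subgraph on states {0, 1, 3, 4, 8} is acyclic, so L(D) is finite; the longest accepting path visits 5 useful states, giving maximum string length 4.
Counting accepting paths from 1 by length: 3 of length 2, 1 of length 3, 3 of length 4. Total 7.

7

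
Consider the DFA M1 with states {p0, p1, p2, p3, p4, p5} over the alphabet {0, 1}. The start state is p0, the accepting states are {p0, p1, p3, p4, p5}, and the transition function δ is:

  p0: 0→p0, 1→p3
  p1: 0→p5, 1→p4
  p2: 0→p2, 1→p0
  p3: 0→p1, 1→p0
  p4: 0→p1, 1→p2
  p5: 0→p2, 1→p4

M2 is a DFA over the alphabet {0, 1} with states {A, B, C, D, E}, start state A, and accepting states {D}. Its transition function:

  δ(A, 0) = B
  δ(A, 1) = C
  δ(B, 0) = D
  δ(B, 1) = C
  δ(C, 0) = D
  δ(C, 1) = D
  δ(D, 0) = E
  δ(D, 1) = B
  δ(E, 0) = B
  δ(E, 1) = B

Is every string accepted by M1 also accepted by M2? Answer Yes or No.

No

The empty string ε is in L(M1) but not in L(M2).
So L(M1) ⊄ L(M2).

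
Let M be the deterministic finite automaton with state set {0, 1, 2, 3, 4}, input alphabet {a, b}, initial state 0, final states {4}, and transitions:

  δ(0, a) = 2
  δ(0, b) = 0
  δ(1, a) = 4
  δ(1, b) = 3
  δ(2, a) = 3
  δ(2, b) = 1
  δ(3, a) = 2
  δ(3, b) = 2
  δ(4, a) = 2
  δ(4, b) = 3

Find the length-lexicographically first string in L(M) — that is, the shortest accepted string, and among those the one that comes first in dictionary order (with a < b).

aba

A breadth-first search from 0 reaches an accepting state first via the path 0 → 2 → 1 → 4 on input aba.
No string of length < 3 is accepted (BFS exhausts all shorter strings without reaching an accepting state), and aba is the lexicographically least accepting string of length 3.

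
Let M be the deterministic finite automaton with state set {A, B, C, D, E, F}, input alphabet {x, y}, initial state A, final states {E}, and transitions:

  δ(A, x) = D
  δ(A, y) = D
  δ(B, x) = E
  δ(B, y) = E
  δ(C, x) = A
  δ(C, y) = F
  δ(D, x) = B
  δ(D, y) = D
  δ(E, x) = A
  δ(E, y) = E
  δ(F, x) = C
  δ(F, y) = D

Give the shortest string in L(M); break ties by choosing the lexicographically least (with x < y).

A breadth-first search from A reaches an accepting state first via the path A → D → B → E on input xxx.
No string of length < 3 is accepted (BFS exhausts all shorter strings without reaching an accepting state), and xxx is the lexicographically least accepting string of length 3.

xxx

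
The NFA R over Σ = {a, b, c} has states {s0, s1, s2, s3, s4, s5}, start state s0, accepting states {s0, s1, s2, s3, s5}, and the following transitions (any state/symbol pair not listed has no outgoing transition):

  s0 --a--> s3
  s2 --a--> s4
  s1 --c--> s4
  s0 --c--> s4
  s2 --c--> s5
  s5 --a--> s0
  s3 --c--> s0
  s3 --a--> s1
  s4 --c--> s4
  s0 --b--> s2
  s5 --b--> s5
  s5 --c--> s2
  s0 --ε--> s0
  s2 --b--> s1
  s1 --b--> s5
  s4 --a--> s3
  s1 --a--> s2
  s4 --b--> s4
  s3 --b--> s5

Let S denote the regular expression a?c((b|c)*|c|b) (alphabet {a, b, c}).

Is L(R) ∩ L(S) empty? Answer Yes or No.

No

The string ac is accepted by both R and S.
Hence L(R) ∩ L(S) ≠ ∅.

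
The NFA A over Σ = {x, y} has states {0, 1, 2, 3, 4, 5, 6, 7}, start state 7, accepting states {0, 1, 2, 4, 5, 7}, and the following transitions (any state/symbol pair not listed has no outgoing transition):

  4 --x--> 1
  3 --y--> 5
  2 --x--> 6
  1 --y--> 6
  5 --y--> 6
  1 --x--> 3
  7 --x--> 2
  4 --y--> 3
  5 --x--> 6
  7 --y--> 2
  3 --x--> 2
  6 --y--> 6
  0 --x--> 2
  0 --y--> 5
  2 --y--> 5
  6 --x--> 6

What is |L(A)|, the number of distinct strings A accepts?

5

The useful subgraph on states {2, 5, 7} is acyclic, so L(A) is finite; the longest accepting path visits 3 useful states, giving maximum string length 2.
Counting accepting paths from 7 by length: 1 of length 0, 2 of length 1, 2 of length 2. Total 5.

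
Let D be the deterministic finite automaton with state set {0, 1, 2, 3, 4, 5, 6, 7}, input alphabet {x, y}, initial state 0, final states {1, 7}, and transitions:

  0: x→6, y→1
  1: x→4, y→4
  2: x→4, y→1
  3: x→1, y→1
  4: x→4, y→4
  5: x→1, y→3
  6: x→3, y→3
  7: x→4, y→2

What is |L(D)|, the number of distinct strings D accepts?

5

The useful subgraph on states {0, 1, 3, 6} is acyclic, so L(D) is finite; the longest accepting path visits 4 useful states, giving maximum string length 3.
Counting accepting paths from 0 by length: 1 of length 1, 4 of length 3. Total 5.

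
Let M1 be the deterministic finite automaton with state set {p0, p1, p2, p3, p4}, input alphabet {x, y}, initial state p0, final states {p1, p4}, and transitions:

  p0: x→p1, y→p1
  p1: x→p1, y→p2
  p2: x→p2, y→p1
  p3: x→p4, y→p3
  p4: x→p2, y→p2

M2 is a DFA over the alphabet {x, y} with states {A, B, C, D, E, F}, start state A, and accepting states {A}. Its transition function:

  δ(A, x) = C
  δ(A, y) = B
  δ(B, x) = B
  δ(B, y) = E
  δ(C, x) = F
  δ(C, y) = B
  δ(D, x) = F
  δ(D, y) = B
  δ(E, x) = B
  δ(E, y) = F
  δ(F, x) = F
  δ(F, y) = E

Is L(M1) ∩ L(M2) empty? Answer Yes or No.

Exploring the product automaton M1 × M2 from the start pair (p0, A), following both machines on each input symbol, reaches 8 state pairs: (p0, A), (p1, C), (p1, B), (p1, F), (p2, B), (p2, E), (p1, E), (p2, F).
M1 accepts in {p1, p4} and M2 accepts in {A}; no reachable pair has both components accepting, so no string drives both machines to acceptance simultaneously and L(M1) ∩ L(M2) = ∅.
So no string is accepted by both, and the intersection is empty.

Yes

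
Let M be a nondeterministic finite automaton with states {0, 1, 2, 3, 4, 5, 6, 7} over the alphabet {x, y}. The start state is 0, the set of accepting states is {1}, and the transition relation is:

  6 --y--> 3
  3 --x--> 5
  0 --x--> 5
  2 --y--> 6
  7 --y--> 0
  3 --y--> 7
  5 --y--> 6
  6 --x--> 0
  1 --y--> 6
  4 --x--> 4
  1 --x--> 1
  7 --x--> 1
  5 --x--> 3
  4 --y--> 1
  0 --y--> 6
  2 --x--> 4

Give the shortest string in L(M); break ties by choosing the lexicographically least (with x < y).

xxyx

A breadth-first search from 0 reaches an accepting state first via the path 0 → 5 → 3 → 7 → 1 on input xxyx.
No string of length < 4 is accepted (BFS exhausts all shorter strings without reaching an accepting state), and xxyx is the lexicographically least accepting string of length 4.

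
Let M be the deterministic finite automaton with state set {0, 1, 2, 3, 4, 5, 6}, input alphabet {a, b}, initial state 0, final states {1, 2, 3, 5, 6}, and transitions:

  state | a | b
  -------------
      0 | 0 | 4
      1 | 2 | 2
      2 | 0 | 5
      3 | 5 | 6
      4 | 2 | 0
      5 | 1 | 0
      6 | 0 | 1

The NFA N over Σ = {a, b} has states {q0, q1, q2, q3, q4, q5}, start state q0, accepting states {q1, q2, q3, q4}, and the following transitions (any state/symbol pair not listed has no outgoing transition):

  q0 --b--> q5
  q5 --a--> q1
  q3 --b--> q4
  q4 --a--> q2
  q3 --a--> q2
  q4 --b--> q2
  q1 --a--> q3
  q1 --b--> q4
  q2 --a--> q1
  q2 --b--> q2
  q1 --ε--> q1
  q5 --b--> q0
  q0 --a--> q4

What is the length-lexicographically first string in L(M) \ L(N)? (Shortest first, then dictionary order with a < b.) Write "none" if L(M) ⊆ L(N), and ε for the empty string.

none

Exploring the product automaton M × N from the start pair (0, q0), following both machines on each input symbol, reaches 16 state pairs: (0, q0), (0, q4), (4, q5), (0, q2), (4, q2), (2, q1), (0, q1), (0, q3), (5, q4), (4, q4), (1, q2), (2, q2), (5, q2), (1, q1), (2, q3), (2, q4).
M accepts in {1, 2, 3, 5, 6} and N accepts in {q1, q2, q3, q4}. The reachable pairs whose M-component is accepting are (2, q1), (5, q4), (1, q2), (2, q2), (5, q2), (1, q1), (2, q3), (2, q4); in each of them the N-component is accepting too, so the product for L(M) \ L(N) (M-component accepting, N-component rejecting) has no reachable accepting pair and the difference is empty.
So every string accepted by M is also accepted by N: L(M) \ L(N) = ∅ and there is no such string.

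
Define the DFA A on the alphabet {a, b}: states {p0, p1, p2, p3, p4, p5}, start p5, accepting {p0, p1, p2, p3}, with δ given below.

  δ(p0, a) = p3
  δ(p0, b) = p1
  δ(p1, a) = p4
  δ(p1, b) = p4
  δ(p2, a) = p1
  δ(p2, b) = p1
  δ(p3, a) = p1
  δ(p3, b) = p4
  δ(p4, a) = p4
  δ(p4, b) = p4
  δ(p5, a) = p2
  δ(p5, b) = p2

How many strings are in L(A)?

The useful subgraph on states {p1, p2, p5} is acyclic, so L(A) is finite; the longest accepting path visits 3 useful states, giving maximum string length 2.
Counting accepting paths from p5 by length: 2 of length 1, 4 of length 2. Total 6.

6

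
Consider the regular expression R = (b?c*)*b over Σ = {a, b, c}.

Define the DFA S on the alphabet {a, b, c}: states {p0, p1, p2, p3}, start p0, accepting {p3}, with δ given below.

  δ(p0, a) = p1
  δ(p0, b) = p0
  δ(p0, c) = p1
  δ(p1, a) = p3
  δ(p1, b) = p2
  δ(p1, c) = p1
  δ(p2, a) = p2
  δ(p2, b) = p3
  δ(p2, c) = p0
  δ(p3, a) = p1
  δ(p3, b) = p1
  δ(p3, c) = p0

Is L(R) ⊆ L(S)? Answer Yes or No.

No

The string b is in L(R) but not in L(S).
So L(R) ⊄ L(S).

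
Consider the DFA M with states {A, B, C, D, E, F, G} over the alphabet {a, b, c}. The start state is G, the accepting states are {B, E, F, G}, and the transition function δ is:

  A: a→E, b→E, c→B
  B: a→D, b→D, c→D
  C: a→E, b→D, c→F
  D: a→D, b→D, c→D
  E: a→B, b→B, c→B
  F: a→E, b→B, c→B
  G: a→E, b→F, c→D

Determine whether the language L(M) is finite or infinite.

finite

The useful states (reachable from G and able to reach an accepting state) are {B, E, F, G}.
Restricted to these states the transition graph has no cycle, so every accepting path has bounded length and L is finite.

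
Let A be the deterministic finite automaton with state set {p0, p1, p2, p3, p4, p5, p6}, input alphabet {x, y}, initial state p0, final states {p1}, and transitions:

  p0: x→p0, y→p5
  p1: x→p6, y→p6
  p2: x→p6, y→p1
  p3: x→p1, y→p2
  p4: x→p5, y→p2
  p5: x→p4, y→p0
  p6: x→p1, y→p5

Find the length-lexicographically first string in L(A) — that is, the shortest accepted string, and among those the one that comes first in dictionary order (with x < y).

A breadth-first search from p0 reaches an accepting state first via the path p0 → p5 → p4 → p2 → p1 on input yxyy.
No string of length < 4 is accepted (BFS exhausts all shorter strings without reaching an accepting state), and yxyy is the lexicographically least accepting string of length 4.

yxyy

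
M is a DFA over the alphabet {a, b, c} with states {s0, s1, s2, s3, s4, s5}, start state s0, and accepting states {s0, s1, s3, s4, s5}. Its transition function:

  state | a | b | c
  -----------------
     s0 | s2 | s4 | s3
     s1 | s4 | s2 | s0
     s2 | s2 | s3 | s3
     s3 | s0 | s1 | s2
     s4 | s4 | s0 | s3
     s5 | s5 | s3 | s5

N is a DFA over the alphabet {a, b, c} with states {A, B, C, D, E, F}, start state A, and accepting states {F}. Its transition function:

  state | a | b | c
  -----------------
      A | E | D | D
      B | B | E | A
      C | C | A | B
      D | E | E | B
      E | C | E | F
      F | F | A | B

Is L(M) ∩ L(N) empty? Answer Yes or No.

No

The string ac is accepted by both M and N.
Hence L(M) ∩ L(N) ≠ ∅.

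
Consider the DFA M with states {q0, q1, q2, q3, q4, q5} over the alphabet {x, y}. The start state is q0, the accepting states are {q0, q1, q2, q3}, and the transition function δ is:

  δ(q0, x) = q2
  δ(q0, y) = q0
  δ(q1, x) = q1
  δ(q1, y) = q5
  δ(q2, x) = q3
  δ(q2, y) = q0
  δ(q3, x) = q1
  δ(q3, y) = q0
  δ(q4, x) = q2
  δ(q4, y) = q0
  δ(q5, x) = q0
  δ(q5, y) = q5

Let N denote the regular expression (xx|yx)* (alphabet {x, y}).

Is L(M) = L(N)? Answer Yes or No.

The string x is accepted by M but rejected by N.
So L(M) ≠ L(N).

No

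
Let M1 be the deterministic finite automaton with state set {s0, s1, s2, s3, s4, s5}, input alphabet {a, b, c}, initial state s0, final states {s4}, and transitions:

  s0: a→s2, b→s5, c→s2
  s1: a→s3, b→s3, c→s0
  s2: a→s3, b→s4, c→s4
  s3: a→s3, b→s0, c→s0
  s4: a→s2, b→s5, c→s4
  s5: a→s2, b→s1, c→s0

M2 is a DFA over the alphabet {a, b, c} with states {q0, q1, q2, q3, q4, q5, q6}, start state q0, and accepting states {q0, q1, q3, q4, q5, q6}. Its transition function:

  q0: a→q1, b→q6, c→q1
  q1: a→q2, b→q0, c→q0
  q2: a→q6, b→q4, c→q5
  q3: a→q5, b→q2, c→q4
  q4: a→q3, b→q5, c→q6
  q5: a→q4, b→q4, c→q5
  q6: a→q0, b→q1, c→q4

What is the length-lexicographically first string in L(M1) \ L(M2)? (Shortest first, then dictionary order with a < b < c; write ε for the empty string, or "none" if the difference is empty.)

bcab

The string bcab is accepted by M1 but not by M2.
No shorter string lies in the difference, and bcab is the lexicographically first length-4 string in L(M1) \ L(M2).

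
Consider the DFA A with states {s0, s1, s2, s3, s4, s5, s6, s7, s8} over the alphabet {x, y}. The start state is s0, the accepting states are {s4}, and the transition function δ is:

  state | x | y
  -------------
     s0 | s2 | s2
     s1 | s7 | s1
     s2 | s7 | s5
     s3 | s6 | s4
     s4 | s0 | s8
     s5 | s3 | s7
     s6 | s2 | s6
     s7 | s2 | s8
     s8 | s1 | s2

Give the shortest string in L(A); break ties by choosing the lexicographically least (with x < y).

A breadth-first search from s0 reaches an accepting state first via the path s0 → s2 → s5 → s3 → s4 on input xyxy.
No string of length < 4 is accepted (BFS exhausts all shorter strings without reaching an accepting state), and xyxy is the lexicographically least accepting string of length 4.

xyxy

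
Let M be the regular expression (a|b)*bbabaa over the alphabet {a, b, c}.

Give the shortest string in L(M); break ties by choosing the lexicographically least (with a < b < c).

By inspection of the expression, no string of length less than 6 matches, and bbabaa is the lexicographically first match of length 6.

bbabaa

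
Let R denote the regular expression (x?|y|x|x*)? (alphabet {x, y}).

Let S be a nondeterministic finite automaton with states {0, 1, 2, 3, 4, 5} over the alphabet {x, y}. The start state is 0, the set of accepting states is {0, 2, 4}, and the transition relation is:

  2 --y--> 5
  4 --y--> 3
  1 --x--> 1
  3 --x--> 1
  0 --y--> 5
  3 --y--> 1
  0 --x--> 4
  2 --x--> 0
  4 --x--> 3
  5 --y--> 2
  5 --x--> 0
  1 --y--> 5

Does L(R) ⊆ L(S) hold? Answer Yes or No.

The string y is in L(R) but not in L(S).
So L(R) ⊄ L(S).

No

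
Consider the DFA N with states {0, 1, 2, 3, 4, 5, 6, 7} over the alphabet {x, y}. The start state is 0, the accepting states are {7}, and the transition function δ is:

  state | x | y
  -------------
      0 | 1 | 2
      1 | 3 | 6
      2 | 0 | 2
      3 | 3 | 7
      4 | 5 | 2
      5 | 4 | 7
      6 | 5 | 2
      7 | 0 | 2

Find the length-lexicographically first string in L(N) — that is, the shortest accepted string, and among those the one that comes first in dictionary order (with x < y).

A breadth-first search from 0 reaches an accepting state first via the path 0 → 1 → 3 → 7 on input xxy.
No string of length < 3 is accepted (BFS exhausts all shorter strings without reaching an accepting state), and xxy is the lexicographically least accepting string of length 3.

xxy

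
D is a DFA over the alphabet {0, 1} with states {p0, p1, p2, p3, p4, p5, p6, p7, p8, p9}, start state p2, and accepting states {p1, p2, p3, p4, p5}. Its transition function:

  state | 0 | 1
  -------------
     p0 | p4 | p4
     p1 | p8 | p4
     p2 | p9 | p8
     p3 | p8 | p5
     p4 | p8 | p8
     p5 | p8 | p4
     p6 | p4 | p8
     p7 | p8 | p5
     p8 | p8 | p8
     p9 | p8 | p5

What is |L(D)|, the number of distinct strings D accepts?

The useful subgraph on states {p2, p4, p5, p9} is acyclic, so L(D) is finite; the longest accepting path visits 4 useful states, giving maximum string length 3.
Counting accepting paths from p2 by length: 1 of length 0, 1 of length 2, 1 of length 3. Total 3.

3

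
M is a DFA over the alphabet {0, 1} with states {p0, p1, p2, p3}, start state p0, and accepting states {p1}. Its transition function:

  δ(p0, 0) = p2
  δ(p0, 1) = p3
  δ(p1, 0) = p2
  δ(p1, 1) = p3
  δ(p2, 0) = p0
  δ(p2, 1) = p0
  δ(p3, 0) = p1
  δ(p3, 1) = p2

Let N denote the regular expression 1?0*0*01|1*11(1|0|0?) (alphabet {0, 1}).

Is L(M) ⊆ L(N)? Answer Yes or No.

No

The string 10 is in L(M) but not in L(N).
So L(M) ⊄ L(N).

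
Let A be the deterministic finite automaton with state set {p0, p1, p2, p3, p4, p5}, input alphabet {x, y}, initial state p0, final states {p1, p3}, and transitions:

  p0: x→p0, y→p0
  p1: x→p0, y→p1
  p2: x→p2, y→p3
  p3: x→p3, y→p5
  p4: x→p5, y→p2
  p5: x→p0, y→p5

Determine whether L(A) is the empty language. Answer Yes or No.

Yes

The states reachable from the start state are {p0}.
None of the accepting states {p1, p3} is reachable, so no string is accepted and L(A) = ∅.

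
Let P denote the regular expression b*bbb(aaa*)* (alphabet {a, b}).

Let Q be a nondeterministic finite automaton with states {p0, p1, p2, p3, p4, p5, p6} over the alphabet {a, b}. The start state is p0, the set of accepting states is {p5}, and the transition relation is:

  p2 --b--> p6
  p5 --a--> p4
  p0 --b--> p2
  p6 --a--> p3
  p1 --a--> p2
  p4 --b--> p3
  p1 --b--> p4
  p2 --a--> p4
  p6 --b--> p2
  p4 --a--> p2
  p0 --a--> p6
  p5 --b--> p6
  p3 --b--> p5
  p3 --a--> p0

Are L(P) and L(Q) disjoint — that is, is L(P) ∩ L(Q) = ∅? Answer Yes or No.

Converting the expression P to a DFA (subset construction, then merging equivalent states) gives the minimal DFA with states {r0, r1, r2, r3, r4, r5, r6}, start state r0, accepting states {r4, r6} and transitions r0: a→r1, b→r2; r1: a→r1, b→r1; r2: a→r1, b→r3; r3: a→r1, b→r4; r4: a→r5, b→r4; r5: a→r6, b→r1; r6: a→r6, b→r1.
Exploring the product automaton P × Q from the start pair (r0, p0), following both machines on each input symbol, reaches 18 state pairs: (r0, p0), (r1, p6), (r2, p2), (r1, p3), (r1, p2), (r1, p4), (r3, p6), (r1, p0), (r1, p5), (r4, p2), (r5, p4), (r4, p6), (r6, p2), (r5, p3), (r6, p4), (r6, p0), (r6, p6), (r6, p3).
P accepts in {r4, r6} and Q accepts in {p5}; no reachable pair has both components accepting, so no string drives both machines to acceptance simultaneously and L(P) ∩ L(Q) = ∅.
So no string is accepted by both, and the intersection is empty.

Yes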